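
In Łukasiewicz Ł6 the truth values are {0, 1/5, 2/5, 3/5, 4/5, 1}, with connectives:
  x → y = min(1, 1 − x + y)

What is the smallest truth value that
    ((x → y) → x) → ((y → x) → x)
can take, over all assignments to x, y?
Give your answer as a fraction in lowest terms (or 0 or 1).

3/5

Take x = 2/5, y = 0:
x → y = 2/5 → 0 = 3/5
(x → y) → x = 3/5 → 2/5 = 4/5
y → x = 0 → 2/5 = 1
(y → x) → x = 1 → 2/5 = 2/5
((x → y) → x) → ((y → x) → x) = 4/5 → 2/5 = 3/5
No assignment yields a value below 3/5, so this is the minimum.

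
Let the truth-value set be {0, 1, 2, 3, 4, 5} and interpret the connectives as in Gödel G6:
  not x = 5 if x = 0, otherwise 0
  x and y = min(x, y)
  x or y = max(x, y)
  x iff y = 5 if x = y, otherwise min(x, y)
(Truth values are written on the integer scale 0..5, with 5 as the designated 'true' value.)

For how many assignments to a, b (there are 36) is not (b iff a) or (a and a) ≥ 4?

value 5: 15 assignments (counts)
value 4: 5 assignments (counts)
value 3: 5 assignments
value 2: 5 assignments
value 1: 5 assignments
value 0: 1 assignment
So 20 of the 36 assignments meet the threshold.

20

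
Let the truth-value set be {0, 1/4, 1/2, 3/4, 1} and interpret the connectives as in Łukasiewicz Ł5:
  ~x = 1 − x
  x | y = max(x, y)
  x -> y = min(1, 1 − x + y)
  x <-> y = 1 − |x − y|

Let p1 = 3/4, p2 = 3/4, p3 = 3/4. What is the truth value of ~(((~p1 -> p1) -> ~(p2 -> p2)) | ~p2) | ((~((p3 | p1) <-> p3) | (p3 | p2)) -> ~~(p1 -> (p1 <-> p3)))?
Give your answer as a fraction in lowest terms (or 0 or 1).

1

~p1 = ~3/4 = 1/4
~p1 -> p1 = 1/4 -> 3/4 = 1
p2 -> p2 = 3/4 -> 3/4 = 1
~(p2 -> p2) = ~1 = 0
(~p1 -> p1) -> ~(p2 -> p2) = 1 -> 0 = 0
~p2 = ~3/4 = 1/4
((~p1 -> p1) -> ~(p2 -> p2)) | ~p2 = 0 | 1/4 = 1/4
~(((~p1 -> p1) -> ~(p2 -> p2)) | ~p2) = ~1/4 = 3/4
p3 | p1 = 3/4 | 3/4 = 3/4
(p3 | p1) <-> p3 = 3/4 <-> 3/4 = 1
~((p3 | p1) <-> p3) = ~1 = 0
p3 | p2 = 3/4 | 3/4 = 3/4
~((p3 | p1) <-> p3) | (p3 | p2) = 0 | 3/4 = 3/4
p1 <-> p3 = 3/4 <-> 3/4 = 1
p1 -> (p1 <-> p3) = 3/4 -> 1 = 1
~(p1 -> (p1 <-> p3)) = ~1 = 0
~~(p1 -> (p1 <-> p3)) = ~0 = 1
(~((p3 | p1) <-> p3) | (p3 | p2)) -> ~~(p1 -> (p1 <-> p3)) = 3/4 -> 1 = 1
~(((~p1 -> p1) -> ~(p2 -> p2)) | ~p2) | ((~((p3 | p1) <-> p3) | (p3 | p2)) -> ~~(p1 -> (p1 <-> p3))) = 3/4 | 1 = 1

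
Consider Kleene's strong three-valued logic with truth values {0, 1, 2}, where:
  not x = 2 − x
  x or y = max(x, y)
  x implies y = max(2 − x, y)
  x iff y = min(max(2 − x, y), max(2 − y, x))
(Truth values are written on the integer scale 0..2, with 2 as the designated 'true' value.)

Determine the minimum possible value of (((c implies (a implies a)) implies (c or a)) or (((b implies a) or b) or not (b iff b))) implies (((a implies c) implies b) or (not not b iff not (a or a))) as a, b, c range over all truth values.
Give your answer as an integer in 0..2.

0

Take a = 0, b = 0, c = 0:
a implies a = 0 implies 0 = 2
c implies (a implies a) = 0 implies 2 = 2
c or a = 0 or 0 = 0
(c implies (a implies a)) implies (c or a) = 2 implies 0 = 0
b implies a = 0 implies 0 = 2
(b implies a) or b = 2 or 0 = 2
b iff b = 0 iff 0 = 2
not (b iff b) = not 2 = 0
((b implies a) or b) or not (b iff b) = 2 or 0 = 2
((c implies (a implies a)) implies (c or a)) or (((b implies a) or b) or not (b iff b)) = 0 or 2 = 2
a implies c = 0 implies 0 = 2
(a implies c) implies b = 2 implies 0 = 0
not b = not 0 = 2
not not b = not 2 = 0
a or a = 0 or 0 = 0
not (a or a) = not 0 = 2
not not b iff not (a or a) = 0 iff 2 = 0
((a implies c) implies b) or (not not b iff not (a or a)) = 0 or 0 = 0
(((c implies (a implies a)) implies (c or a)) or (((b implies a) or b) or not (b iff b))) implies (((a implies c) implies b) or (not not b iff not (a or a))) = 2 implies 0 = 0
No assignment yields a value below 0, so this is the minimum.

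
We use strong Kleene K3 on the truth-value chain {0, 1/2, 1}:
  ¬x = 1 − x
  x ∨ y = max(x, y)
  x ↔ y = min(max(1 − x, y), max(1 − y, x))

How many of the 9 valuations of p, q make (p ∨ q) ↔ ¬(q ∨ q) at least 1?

p = 0, q = 0 ↦ 0  <
p = 0, q = 1/2 ↦ 1/2  <
p = 0, q = 1 ↦ 0  <
p = 1/2, q = 0 ↦ 1/2  <
p = 1/2, q = 1/2 ↦ 1/2  <
p = 1/2, q = 1 ↦ 0  <
p = 1, q = 0 ↦ 1  ≥
p = 1, q = 1/2 ↦ 1/2  <
p = 1, q = 1 ↦ 0  <
So 1 of the 9 assignments meets the threshold.

1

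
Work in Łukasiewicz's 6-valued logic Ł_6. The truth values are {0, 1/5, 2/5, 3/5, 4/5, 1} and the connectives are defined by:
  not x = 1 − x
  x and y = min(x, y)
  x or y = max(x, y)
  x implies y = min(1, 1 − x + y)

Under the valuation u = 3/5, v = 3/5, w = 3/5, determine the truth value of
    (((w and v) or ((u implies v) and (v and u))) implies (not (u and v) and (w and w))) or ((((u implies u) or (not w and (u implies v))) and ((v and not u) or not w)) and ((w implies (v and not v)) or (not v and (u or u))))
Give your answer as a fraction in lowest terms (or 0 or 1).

4/5

w and v = 3/5 and 3/5 = 3/5
u implies v = 3/5 implies 3/5 = 1
v and u = 3/5 and 3/5 = 3/5
(u implies v) and (v and u) = 1 and 3/5 = 3/5
(w and v) or ((u implies v) and (v and u)) = 3/5 or 3/5 = 3/5
u and v = 3/5 and 3/5 = 3/5
not (u and v) = not 3/5 = 2/5
w and w = 3/5 and 3/5 = 3/5
not (u and v) and (w and w) = 2/5 and 3/5 = 2/5
((w and v) or ((u implies v) and (v and u))) implies (not (u and v) and (w and w)) = 3/5 implies 2/5 = 4/5
u implies u = 3/5 implies 3/5 = 1
not w = not 3/5 = 2/5
u implies v = 3/5 implies 3/5 = 1
not w and (u implies v) = 2/5 and 1 = 2/5
(u implies u) or (not w and (u implies v)) = 1 or 2/5 = 1
not u = not 3/5 = 2/5
v and not u = 3/5 and 2/5 = 2/5
not w = not 3/5 = 2/5
(v and not u) or not w = 2/5 or 2/5 = 2/5
((u implies u) or (not w and (u implies v))) and ((v and not u) or not w) = 1 and 2/5 = 2/5
not v = not 3/5 = 2/5
v and not v = 3/5 and 2/5 = 2/5
w implies (v and not v) = 3/5 implies 2/5 = 4/5
not v = not 3/5 = 2/5
u or u = 3/5 or 3/5 = 3/5
not v and (u or u) = 2/5 and 3/5 = 2/5
(w implies (v and not v)) or (not v and (u or u)) = 4/5 or 2/5 = 4/5
(((u implies u) or (not w and (u implies v))) and ((v and not u) or not w)) and ((w implies (v and not v)) or (not v and (u or u))) = 2/5 and 4/5 = 2/5
(((w and v) or ((u implies v) and (v and u))) implies (not (u and v) and (w and w))) or ((((u implies u) or (not w and (u implies v))) and ((v and not u) or not w)) and ((w implies (v and not v)) or (not v and (u or u)))) = 4/5 or 2/5 = 4/5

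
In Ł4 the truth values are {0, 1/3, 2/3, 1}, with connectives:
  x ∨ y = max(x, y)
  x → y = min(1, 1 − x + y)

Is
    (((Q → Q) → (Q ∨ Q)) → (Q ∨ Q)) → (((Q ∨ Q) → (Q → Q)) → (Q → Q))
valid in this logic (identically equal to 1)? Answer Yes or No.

Yes

Q = 0 ↦ 1
Q = 1/3 ↦ 1
Q = 2/3 ↦ 1
Q = 1 ↦ 1
Every assignment gives a value ≥ 1.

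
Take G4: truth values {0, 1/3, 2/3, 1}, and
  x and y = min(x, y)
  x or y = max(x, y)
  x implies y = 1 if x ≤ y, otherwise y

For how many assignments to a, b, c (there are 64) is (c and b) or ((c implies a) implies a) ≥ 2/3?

value 1: 40 assignments (counts)
value 2/3: 12 assignments (counts)
value 1/3: 8 assignments
value 0: 4 assignments
So 52 of the 64 assignments meet the threshold.

52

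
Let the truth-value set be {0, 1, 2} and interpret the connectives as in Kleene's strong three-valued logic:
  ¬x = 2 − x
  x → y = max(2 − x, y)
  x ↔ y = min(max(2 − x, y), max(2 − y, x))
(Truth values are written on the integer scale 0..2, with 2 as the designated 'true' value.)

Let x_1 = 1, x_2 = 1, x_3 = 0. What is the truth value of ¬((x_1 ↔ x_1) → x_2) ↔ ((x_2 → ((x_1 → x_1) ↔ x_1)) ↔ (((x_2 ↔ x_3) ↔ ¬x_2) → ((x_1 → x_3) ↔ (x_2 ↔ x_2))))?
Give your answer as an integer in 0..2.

1

x_1 ↔ x_1 = 1 ↔ 1 = 1
(x_1 ↔ x_1) → x_2 = 1 → 1 = 1
¬((x_1 ↔ x_1) → x_2) = ¬1 = 1
x_1 → x_1 = 1 → 1 = 1
(x_1 → x_1) ↔ x_1 = 1 ↔ 1 = 1
x_2 → ((x_1 → x_1) ↔ x_1) = 1 → 1 = 1
x_2 ↔ x_3 = 1 ↔ 0 = 1
¬x_2 = ¬1 = 1
(x_2 ↔ x_3) ↔ ¬x_2 = 1 ↔ 1 = 1
x_1 → x_3 = 1 → 0 = 1
x_2 ↔ x_2 = 1 ↔ 1 = 1
(x_1 → x_3) ↔ (x_2 ↔ x_2) = 1 ↔ 1 = 1
((x_2 ↔ x_3) ↔ ¬x_2) → ((x_1 → x_3) ↔ (x_2 ↔ x_2)) = 1 → 1 = 1
(x_2 → ((x_1 → x_1) ↔ x_1)) ↔ (((x_2 ↔ x_3) ↔ ¬x_2) → ((x_1 → x_3) ↔ (x_2 ↔ x_2))) = 1 ↔ 1 = 1
¬((x_1 ↔ x_1) → x_2) ↔ ((x_2 → ((x_1 → x_1) ↔ x_1)) ↔ (((x_2 ↔ x_3) ↔ ¬x_2) → ((x_1 → x_3) ↔ (x_2 ↔ x_2)))) = 1 ↔ 1 = 1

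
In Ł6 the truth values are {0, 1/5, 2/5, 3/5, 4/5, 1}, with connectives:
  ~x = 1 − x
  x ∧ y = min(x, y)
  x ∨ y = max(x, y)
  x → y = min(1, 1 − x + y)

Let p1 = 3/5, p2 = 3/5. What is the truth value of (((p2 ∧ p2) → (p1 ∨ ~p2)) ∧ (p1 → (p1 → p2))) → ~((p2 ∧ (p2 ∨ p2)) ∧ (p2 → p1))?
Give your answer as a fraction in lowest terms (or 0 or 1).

p2 ∧ p2 = 3/5 ∧ 3/5 = 3/5
~p2 = ~3/5 = 2/5
p1 ∨ ~p2 = 3/5 ∨ 2/5 = 3/5
(p2 ∧ p2) → (p1 ∨ ~p2) = 3/5 → 3/5 = 1
p1 → p2 = 3/5 → 3/5 = 1
p1 → (p1 → p2) = 3/5 → 1 = 1
((p2 ∧ p2) → (p1 ∨ ~p2)) ∧ (p1 → (p1 → p2)) = 1 ∧ 1 = 1
p2 ∨ p2 = 3/5 ∨ 3/5 = 3/5
p2 ∧ (p2 ∨ p2) = 3/5 ∧ 3/5 = 3/5
p2 → p1 = 3/5 → 3/5 = 1
(p2 ∧ (p2 ∨ p2)) ∧ (p2 → p1) = 3/5 ∧ 1 = 3/5
~((p2 ∧ (p2 ∨ p2)) ∧ (p2 → p1)) = ~3/5 = 2/5
(((p2 ∧ p2) → (p1 ∨ ~p2)) ∧ (p1 → (p1 → p2))) → ~((p2 ∧ (p2 ∨ p2)) ∧ (p2 → p1)) = 1 → 2/5 = 2/5

2/5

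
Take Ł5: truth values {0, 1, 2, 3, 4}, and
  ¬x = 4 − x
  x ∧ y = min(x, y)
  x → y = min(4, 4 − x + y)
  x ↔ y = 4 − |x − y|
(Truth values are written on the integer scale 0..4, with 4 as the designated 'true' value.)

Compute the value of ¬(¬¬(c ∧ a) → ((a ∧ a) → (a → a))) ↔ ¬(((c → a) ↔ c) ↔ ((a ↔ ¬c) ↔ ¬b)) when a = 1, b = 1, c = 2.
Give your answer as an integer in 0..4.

c ∧ a = 2 ∧ 1 = 1
¬(c ∧ a) = ¬1 = 3
¬¬(c ∧ a) = ¬3 = 1
a ∧ a = 1 ∧ 1 = 1
a → a = 1 → 1 = 4
(a ∧ a) → (a → a) = 1 → 4 = 4
¬¬(c ∧ a) → ((a ∧ a) → (a → a)) = 1 → 4 = 4
¬(¬¬(c ∧ a) → ((a ∧ a) → (a → a))) = ¬4 = 0
c → a = 2 → 1 = 3
(c → a) ↔ c = 3 ↔ 2 = 3
¬c = ¬2 = 2
a ↔ ¬c = 1 ↔ 2 = 3
¬b = ¬1 = 3
(a ↔ ¬c) ↔ ¬b = 3 ↔ 3 = 4
((c → a) ↔ c) ↔ ((a ↔ ¬c) ↔ ¬b) = 3 ↔ 4 = 3
¬(((c → a) ↔ c) ↔ ((a ↔ ¬c) ↔ ¬b)) = ¬3 = 1
¬(¬¬(c ∧ a) → ((a ∧ a) → (a → a))) ↔ ¬(((c → a) ↔ c) ↔ ((a ↔ ¬c) ↔ ¬b)) = 0 ↔ 1 = 3

3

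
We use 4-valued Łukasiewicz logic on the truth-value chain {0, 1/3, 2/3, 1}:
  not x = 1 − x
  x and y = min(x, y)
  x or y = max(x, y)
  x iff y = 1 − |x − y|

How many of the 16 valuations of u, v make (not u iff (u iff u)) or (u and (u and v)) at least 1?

u = 0, v = 0 ↦ 1  ≥
u = 0, v = 1/3 ↦ 1  ≥
u = 0, v = 2/3 ↦ 1  ≥
u = 0, v = 1 ↦ 1  ≥
u = 1/3, v = 0 ↦ 2/3  <
u = 1/3, v = 1/3 ↦ 2/3  <
u = 1/3, v = 2/3 ↦ 2/3  <
u = 1/3, v = 1 ↦ 2/3  <
u = 2/3, v = 0 ↦ 1/3  <
u = 2/3, v = 1/3 ↦ 1/3  <
u = 2/3, v = 2/3 ↦ 2/3  <
u = 2/3, v = 1 ↦ 2/3  <
u = 1, v = 0 ↦ 0  <
u = 1, v = 1/3 ↦ 1/3  <
u = 1, v = 2/3 ↦ 2/3  <
u = 1, v = 1 ↦ 1  ≥
So 5 of the 16 assignments meet the threshold.

5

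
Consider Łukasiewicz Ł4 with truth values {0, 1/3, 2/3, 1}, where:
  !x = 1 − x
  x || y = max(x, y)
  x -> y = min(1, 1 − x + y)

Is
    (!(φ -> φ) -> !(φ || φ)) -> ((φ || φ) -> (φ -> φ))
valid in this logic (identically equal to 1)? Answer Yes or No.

φ = 0 ↦ 1
φ = 1/3 ↦ 1
φ = 2/3 ↦ 1
φ = 1 ↦ 1
Every assignment gives a value ≥ 1.

Yes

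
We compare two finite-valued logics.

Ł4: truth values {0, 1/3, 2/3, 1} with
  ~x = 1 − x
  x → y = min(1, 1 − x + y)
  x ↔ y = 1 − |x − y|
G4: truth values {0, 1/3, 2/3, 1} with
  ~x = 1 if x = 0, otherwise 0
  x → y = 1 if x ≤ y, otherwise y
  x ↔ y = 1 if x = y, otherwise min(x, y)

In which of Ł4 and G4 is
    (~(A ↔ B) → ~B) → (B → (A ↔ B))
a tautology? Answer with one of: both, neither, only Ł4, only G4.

In Ł4: every assignment gives 1 — tautology.
In G4: at A = 1/3, B = 2/3 the value is 1/3 — not a tautology.

only Ł4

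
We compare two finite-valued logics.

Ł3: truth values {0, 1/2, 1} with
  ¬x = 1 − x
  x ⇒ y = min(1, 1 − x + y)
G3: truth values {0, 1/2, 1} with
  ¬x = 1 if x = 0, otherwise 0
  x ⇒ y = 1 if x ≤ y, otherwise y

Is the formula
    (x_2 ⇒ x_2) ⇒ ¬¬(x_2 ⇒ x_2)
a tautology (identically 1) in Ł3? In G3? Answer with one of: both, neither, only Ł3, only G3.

both

In Ł3: every assignment gives 1 — tautology.
In G3: every assignment gives 1 — tautology.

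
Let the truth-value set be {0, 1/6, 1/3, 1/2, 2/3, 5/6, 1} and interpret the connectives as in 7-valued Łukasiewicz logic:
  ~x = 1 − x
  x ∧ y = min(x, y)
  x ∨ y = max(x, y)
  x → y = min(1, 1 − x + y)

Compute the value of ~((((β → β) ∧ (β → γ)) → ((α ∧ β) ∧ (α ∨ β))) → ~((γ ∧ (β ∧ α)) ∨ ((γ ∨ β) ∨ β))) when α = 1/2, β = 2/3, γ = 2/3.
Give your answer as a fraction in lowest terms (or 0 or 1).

β → β = 2/3 → 2/3 = 1
β → γ = 2/3 → 2/3 = 1
(β → β) ∧ (β → γ) = 1 ∧ 1 = 1
α ∧ β = 1/2 ∧ 2/3 = 1/2
α ∨ β = 1/2 ∨ 2/3 = 2/3
(α ∧ β) ∧ (α ∨ β) = 1/2 ∧ 2/3 = 1/2
((β → β) ∧ (β → γ)) → ((α ∧ β) ∧ (α ∨ β)) = 1 → 1/2 = 1/2
β ∧ α = 2/3 ∧ 1/2 = 1/2
γ ∧ (β ∧ α) = 2/3 ∧ 1/2 = 1/2
γ ∨ β = 2/3 ∨ 2/3 = 2/3
(γ ∨ β) ∨ β = 2/3 ∨ 2/3 = 2/3
(γ ∧ (β ∧ α)) ∨ ((γ ∨ β) ∨ β) = 1/2 ∨ 2/3 = 2/3
~((γ ∧ (β ∧ α)) ∨ ((γ ∨ β) ∨ β)) = ~2/3 = 1/3
(((β → β) ∧ (β → γ)) → ((α ∧ β) ∧ (α ∨ β))) → ~((γ ∧ (β ∧ α)) ∨ ((γ ∨ β) ∨ β)) = 1/2 → 1/3 = 5/6
~((((β → β) ∧ (β → γ)) → ((α ∧ β) ∧ (α ∨ β))) → ~((γ ∧ (β ∧ α)) ∨ ((γ ∨ β) ∨ β))) = ~5/6 = 1/6

1/6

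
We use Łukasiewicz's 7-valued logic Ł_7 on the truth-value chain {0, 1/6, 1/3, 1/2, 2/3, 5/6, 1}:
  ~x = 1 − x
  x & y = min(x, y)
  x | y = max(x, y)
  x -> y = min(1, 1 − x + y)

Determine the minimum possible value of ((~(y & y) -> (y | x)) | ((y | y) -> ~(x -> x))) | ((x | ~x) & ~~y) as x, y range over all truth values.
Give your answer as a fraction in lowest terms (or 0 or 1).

Take x = 0, y = 1/3:
y & y = 1/3 & 1/3 = 1/3
~(y & y) = ~1/3 = 2/3
y | x = 1/3 | 0 = 1/3
~(y & y) -> (y | x) = 2/3 -> 1/3 = 2/3
y | y = 1/3 | 1/3 = 1/3
x -> x = 0 -> 0 = 1
~(x -> x) = ~1 = 0
(y | y) -> ~(x -> x) = 1/3 -> 0 = 2/3
(~(y & y) -> (y | x)) | ((y | y) -> ~(x -> x)) = 2/3 | 2/3 = 2/3
~x = ~0 = 1
x | ~x = 0 | 1 = 1
~y = ~1/3 = 2/3
~~y = ~2/3 = 1/3
(x | ~x) & ~~y = 1 & 1/3 = 1/3
((~(y & y) -> (y | x)) | ((y | y) -> ~(x -> x))) | ((x | ~x) & ~~y) = 2/3 | 1/3 = 2/3
No assignment yields a value below 2/3, so this is the minimum.

2/3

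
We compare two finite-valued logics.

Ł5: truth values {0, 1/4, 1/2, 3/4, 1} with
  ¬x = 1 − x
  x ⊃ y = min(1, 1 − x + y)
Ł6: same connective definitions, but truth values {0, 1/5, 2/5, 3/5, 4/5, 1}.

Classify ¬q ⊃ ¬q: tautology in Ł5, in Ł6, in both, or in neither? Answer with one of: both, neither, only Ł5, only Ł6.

In Ł5: every assignment gives 1 — tautology.
In Ł6: every assignment gives 1 — tautology.

both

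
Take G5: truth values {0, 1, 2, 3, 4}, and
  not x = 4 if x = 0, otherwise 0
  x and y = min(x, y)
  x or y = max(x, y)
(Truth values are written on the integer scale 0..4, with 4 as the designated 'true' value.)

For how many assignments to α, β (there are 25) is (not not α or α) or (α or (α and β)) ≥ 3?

20

value 4: 20 assignments (counts)
value 0: 5 assignments
So 20 of the 25 assignments meet the threshold.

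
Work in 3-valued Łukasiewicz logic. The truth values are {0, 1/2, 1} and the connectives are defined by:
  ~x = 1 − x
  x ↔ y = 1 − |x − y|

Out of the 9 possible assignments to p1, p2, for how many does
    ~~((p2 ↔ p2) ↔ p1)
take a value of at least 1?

3

p1 = 0, p2 = 0 ↦ 0  <
p1 = 0, p2 = 1/2 ↦ 0  <
p1 = 0, p2 = 1 ↦ 0  <
p1 = 1/2, p2 = 0 ↦ 1/2  <
p1 = 1/2, p2 = 1/2 ↦ 1/2  <
p1 = 1/2, p2 = 1 ↦ 1/2  <
p1 = 1, p2 = 0 ↦ 1  ≥
p1 = 1, p2 = 1/2 ↦ 1  ≥
p1 = 1, p2 = 1 ↦ 1  ≥
So 3 of the 9 assignments meet the threshold.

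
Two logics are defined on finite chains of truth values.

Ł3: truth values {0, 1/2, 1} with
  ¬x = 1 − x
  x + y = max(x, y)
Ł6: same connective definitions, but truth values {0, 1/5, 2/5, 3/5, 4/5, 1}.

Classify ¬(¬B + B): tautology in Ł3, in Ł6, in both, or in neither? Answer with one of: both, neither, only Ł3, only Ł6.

In Ł3: at B = 0 the value is 0 — not a tautology.
In Ł6: at B = 0 the value is 0 — not a tautology.

neither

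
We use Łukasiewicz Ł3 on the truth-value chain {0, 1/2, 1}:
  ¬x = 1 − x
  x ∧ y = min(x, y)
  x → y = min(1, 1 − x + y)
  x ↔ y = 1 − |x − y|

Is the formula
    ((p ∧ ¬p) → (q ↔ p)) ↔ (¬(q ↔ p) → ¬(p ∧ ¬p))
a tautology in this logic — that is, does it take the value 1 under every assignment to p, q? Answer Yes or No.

Yes

p = 0, q = 0 ↦ 1
p = 0, q = 1/2 ↦ 1
p = 0, q = 1 ↦ 1
p = 1/2, q = 0 ↦ 1
p = 1/2, q = 1/2 ↦ 1
p = 1/2, q = 1 ↦ 1
p = 1, q = 0 ↦ 1
p = 1, q = 1/2 ↦ 1
p = 1, q = 1 ↦ 1
Every assignment gives a value ≥ 1.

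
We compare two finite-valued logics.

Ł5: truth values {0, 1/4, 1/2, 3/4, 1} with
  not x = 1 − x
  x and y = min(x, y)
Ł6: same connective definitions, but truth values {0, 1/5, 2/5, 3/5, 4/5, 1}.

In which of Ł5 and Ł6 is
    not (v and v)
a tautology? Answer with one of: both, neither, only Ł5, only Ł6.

In Ł5: at v = 1/4 the value is 3/4 — not a tautology.
In Ł6: at v = 1/5 the value is 4/5 — not a tautology.

neither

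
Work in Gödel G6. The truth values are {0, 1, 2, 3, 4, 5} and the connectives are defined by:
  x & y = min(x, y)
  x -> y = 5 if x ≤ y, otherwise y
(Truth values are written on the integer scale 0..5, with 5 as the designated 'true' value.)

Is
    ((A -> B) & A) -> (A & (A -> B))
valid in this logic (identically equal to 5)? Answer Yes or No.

Yes

At A = 3, B = 5, for instance:
A -> B = 3 -> 5 = 5
(A -> B) & A = 5 & 3 = 3
A & (A -> B) = 3 & 5 = 3
((A -> B) & A) -> (A & (A -> B)) = 3 -> 3 = 5
and checking the remaining 35 assignments likewise gives ≥ 5 in every case.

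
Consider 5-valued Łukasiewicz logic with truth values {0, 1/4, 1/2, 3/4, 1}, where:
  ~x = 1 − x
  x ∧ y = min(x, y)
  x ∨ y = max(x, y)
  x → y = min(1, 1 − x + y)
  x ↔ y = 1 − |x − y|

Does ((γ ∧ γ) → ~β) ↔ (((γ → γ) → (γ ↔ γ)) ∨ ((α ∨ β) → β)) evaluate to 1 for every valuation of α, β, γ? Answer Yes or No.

No

Counterexample: take α = 0, β = 1/4, γ = 1.
γ ∧ γ = 1 ∧ 1 = 1
~β = ~1/4 = 3/4
(γ ∧ γ) → ~β = 1 → 3/4 = 3/4
γ → γ = 1 → 1 = 1
γ ↔ γ = 1 ↔ 1 = 1
(γ → γ) → (γ ↔ γ) = 1 → 1 = 1
α ∨ β = 0 ∨ 1/4 = 1/4
(α ∨ β) → β = 1/4 → 1/4 = 1
((γ → γ) → (γ ↔ γ)) ∨ ((α ∨ β) → β) = 1 ∨ 1 = 1
((γ ∧ γ) → ~β) ↔ (((γ → γ) → (γ ↔ γ)) ∨ ((α ∨ β) → β)) = 3/4 ↔ 1 = 3/4
This gives 3/4 ≠ 1.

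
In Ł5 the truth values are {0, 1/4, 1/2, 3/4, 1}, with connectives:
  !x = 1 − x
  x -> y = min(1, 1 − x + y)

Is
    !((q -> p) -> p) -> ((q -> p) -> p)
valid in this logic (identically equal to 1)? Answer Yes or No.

Counterexample: take p = 0, q = 0.
q -> p = 0 -> 0 = 1
(q -> p) -> p = 1 -> 0 = 0
!((q -> p) -> p) = !0 = 1
q -> p = 0 -> 0 = 1
(q -> p) -> p = 1 -> 0 = 0
!((q -> p) -> p) -> ((q -> p) -> p) = 1 -> 0 = 0
This gives 0 ≠ 1.

No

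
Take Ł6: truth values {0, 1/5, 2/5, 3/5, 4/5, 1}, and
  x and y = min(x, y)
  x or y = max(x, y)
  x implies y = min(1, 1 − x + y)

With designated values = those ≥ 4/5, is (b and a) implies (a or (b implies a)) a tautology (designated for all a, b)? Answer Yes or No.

At a = 2/5, b = 1, for instance:
b and a = 1 and 2/5 = 2/5
b implies a = 1 implies 2/5 = 2/5
a or (b implies a) = 2/5 or 2/5 = 2/5
(b and a) implies (a or (b implies a)) = 2/5 implies 2/5 = 1
and checking the remaining 35 assignments likewise gives ≥ 4/5 in every case.

Yes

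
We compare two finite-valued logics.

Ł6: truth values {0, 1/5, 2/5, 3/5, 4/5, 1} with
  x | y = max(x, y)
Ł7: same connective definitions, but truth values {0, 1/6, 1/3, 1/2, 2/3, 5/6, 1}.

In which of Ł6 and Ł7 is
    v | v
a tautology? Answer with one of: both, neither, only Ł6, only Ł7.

In Ł6: at v = 0 the value is 0 — not a tautology.
In Ł7: at v = 0 the value is 0 — not a tautology.

neither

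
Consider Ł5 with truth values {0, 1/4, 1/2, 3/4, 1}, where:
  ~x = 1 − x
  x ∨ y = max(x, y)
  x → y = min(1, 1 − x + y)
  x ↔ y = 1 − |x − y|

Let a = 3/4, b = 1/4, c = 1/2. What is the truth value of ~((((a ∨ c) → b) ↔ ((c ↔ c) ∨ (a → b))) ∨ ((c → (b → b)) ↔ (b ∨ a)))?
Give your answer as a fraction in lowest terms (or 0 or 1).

1/4

a ∨ c = 3/4 ∨ 1/2 = 3/4
(a ∨ c) → b = 3/4 → 1/4 = 1/2
c ↔ c = 1/2 ↔ 1/2 = 1
a → b = 3/4 → 1/4 = 1/2
(c ↔ c) ∨ (a → b) = 1 ∨ 1/2 = 1
((a ∨ c) → b) ↔ ((c ↔ c) ∨ (a → b)) = 1/2 ↔ 1 = 1/2
b → b = 1/4 → 1/4 = 1
c → (b → b) = 1/2 → 1 = 1
b ∨ a = 1/4 ∨ 3/4 = 3/4
(c → (b → b)) ↔ (b ∨ a) = 1 ↔ 3/4 = 3/4
(((a ∨ c) → b) ↔ ((c ↔ c) ∨ (a → b))) ∨ ((c → (b → b)) ↔ (b ∨ a)) = 1/2 ∨ 3/4 = 3/4
~((((a ∨ c) → b) ↔ ((c ↔ c) ∨ (a → b))) ∨ ((c → (b → b)) ↔ (b ∨ a))) = ~3/4 = 1/4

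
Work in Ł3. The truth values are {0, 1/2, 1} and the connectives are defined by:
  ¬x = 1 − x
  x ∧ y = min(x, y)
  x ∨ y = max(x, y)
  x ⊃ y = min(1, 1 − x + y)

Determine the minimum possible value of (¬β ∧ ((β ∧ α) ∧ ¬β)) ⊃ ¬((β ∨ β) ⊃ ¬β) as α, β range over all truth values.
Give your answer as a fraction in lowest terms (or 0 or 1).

Take α = 1/2, β = 1/2:
¬β = ¬1/2 = 1/2
β ∧ α = 1/2 ∧ 1/2 = 1/2
¬β = ¬1/2 = 1/2
(β ∧ α) ∧ ¬β = 1/2 ∧ 1/2 = 1/2
¬β ∧ ((β ∧ α) ∧ ¬β) = 1/2 ∧ 1/2 = 1/2
β ∨ β = 1/2 ∨ 1/2 = 1/2
¬β = ¬1/2 = 1/2
(β ∨ β) ⊃ ¬β = 1/2 ⊃ 1/2 = 1
¬((β ∨ β) ⊃ ¬β) = ¬1 = 0
(¬β ∧ ((β ∧ α) ∧ ¬β)) ⊃ ¬((β ∨ β) ⊃ ¬β) = 1/2 ⊃ 0 = 1/2
No assignment yields a value below 1/2, so this is the minimum.

1/2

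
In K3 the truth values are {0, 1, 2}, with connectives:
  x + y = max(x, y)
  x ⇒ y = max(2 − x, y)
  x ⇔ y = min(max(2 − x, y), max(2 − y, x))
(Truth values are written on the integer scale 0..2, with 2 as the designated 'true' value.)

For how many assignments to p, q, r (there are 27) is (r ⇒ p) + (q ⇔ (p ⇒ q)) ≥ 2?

value 2: 19 assignments (counts)
value 1: 7 assignments
value 0: 1 assignment
So 19 of the 27 assignments meet the threshold.

19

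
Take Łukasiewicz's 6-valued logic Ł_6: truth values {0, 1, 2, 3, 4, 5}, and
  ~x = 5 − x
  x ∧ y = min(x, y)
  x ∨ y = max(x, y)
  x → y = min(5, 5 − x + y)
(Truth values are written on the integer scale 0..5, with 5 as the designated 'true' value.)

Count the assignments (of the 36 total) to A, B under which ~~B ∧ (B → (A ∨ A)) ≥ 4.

5

value 5: 1 assignment (counts)
value 4: 4 assignments (counts)
value 3: 7 assignments
value 2: 9 assignments
value 1: 8 assignments
value 0: 7 assignments
So 5 of the 36 assignments meet the threshold.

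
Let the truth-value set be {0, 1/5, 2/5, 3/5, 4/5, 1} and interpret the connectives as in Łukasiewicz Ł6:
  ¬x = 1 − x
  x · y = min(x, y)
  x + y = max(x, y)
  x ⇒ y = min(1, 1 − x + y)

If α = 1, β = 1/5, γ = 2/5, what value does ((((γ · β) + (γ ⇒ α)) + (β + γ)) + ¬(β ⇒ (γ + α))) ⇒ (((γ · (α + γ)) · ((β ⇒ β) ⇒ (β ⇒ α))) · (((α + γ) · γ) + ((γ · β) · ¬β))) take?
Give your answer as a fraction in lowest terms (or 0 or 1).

γ · β = 2/5 · 1/5 = 1/5
γ ⇒ α = 2/5 ⇒ 1 = 1
(γ · β) + (γ ⇒ α) = 1/5 + 1 = 1
β + γ = 1/5 + 2/5 = 2/5
((γ · β) + (γ ⇒ α)) + (β + γ) = 1 + 2/5 = 1
γ + α = 2/5 + 1 = 1
β ⇒ (γ + α) = 1/5 ⇒ 1 = 1
¬(β ⇒ (γ + α)) = ¬1 = 0
(((γ · β) + (γ ⇒ α)) + (β + γ)) + ¬(β ⇒ (γ + α)) = 1 + 0 = 1
α + γ = 1 + 2/5 = 1
γ · (α + γ) = 2/5 · 1 = 2/5
β ⇒ β = 1/5 ⇒ 1/5 = 1
β ⇒ α = 1/5 ⇒ 1 = 1
(β ⇒ β) ⇒ (β ⇒ α) = 1 ⇒ 1 = 1
(γ · (α + γ)) · ((β ⇒ β) ⇒ (β ⇒ α)) = 2/5 · 1 = 2/5
α + γ = 1 + 2/5 = 1
(α + γ) · γ = 1 · 2/5 = 2/5
γ · β = 2/5 · 1/5 = 1/5
¬β = ¬1/5 = 4/5
(γ · β) · ¬β = 1/5 · 4/5 = 1/5
((α + γ) · γ) + ((γ · β) · ¬β) = 2/5 + 1/5 = 2/5
((γ · (α + γ)) · ((β ⇒ β) ⇒ (β ⇒ α))) · (((α + γ) · γ) + ((γ · β) · ¬β)) = 2/5 · 2/5 = 2/5
((((γ · β) + (γ ⇒ α)) + (β + γ)) + ¬(β ⇒ (γ + α))) ⇒ (((γ · (α + γ)) · ((β ⇒ β) ⇒ (β ⇒ α))) · (((α + γ) · γ) + ((γ · β) · ¬β))) = 1 ⇒ 2/5 = 2/5

2/5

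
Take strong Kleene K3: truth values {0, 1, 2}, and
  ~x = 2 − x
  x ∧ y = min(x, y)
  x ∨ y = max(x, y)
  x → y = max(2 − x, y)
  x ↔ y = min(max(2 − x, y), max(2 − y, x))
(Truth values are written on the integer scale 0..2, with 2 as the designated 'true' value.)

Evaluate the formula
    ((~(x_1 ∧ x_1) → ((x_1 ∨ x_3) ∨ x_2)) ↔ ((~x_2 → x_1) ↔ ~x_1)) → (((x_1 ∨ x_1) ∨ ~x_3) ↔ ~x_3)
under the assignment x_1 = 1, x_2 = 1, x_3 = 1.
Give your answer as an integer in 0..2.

1

x_1 ∧ x_1 = 1 ∧ 1 = 1
~(x_1 ∧ x_1) = ~1 = 1
x_1 ∨ x_3 = 1 ∨ 1 = 1
(x_1 ∨ x_3) ∨ x_2 = 1 ∨ 1 = 1
~(x_1 ∧ x_1) → ((x_1 ∨ x_3) ∨ x_2) = 1 → 1 = 1
~x_2 = ~1 = 1
~x_2 → x_1 = 1 → 1 = 1
~x_1 = ~1 = 1
(~x_2 → x_1) ↔ ~x_1 = 1 ↔ 1 = 1
(~(x_1 ∧ x_1) → ((x_1 ∨ x_3) ∨ x_2)) ↔ ((~x_2 → x_1) ↔ ~x_1) = 1 ↔ 1 = 1
x_1 ∨ x_1 = 1 ∨ 1 = 1
~x_3 = ~1 = 1
(x_1 ∨ x_1) ∨ ~x_3 = 1 ∨ 1 = 1
~x_3 = ~1 = 1
((x_1 ∨ x_1) ∨ ~x_3) ↔ ~x_3 = 1 ↔ 1 = 1
((~(x_1 ∧ x_1) → ((x_1 ∨ x_3) ∨ x_2)) ↔ ((~x_2 → x_1) ↔ ~x_1)) → (((x_1 ∨ x_1) ∨ ~x_3) ↔ ~x_3) = 1 → 1 = 1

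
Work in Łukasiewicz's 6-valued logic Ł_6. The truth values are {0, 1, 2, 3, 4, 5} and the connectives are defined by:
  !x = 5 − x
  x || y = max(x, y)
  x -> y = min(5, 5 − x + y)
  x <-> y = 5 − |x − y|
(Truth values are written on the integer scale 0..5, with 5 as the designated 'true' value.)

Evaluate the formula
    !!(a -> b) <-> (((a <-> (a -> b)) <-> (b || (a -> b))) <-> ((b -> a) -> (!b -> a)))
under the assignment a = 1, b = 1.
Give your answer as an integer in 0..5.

4

a -> b = 1 -> 1 = 5
!(a -> b) = !5 = 0
!!(a -> b) = !0 = 5
a -> b = 1 -> 1 = 5
a <-> (a -> b) = 1 <-> 5 = 1
a -> b = 1 -> 1 = 5
b || (a -> b) = 1 || 5 = 5
(a <-> (a -> b)) <-> (b || (a -> b)) = 1 <-> 5 = 1
b -> a = 1 -> 1 = 5
!b = !1 = 4
!b -> a = 4 -> 1 = 2
(b -> a) -> (!b -> a) = 5 -> 2 = 2
((a <-> (a -> b)) <-> (b || (a -> b))) <-> ((b -> a) -> (!b -> a)) = 1 <-> 2 = 4
!!(a -> b) <-> (((a <-> (a -> b)) <-> (b || (a -> b))) <-> ((b -> a) -> (!b -> a))) = 5 <-> 4 = 4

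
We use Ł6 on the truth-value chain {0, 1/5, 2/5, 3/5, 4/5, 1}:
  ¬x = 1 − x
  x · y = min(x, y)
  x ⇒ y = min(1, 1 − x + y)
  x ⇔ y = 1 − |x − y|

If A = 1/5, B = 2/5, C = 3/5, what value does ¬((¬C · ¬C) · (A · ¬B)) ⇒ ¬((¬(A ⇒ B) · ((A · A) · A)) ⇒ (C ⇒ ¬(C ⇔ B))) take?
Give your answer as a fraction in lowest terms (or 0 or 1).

1/5

¬C = ¬3/5 = 2/5
¬C = ¬3/5 = 2/5
¬C · ¬C = 2/5 · 2/5 = 2/5
¬B = ¬2/5 = 3/5
A · ¬B = 1/5 · 3/5 = 1/5
(¬C · ¬C) · (A · ¬B) = 2/5 · 1/5 = 1/5
¬((¬C · ¬C) · (A · ¬B)) = ¬1/5 = 4/5
A ⇒ B = 1/5 ⇒ 2/5 = 1
¬(A ⇒ B) = ¬1 = 0
A · A = 1/5 · 1/5 = 1/5
(A · A) · A = 1/5 · 1/5 = 1/5
¬(A ⇒ B) · ((A · A) · A) = 0 · 1/5 = 0
C ⇔ B = 3/5 ⇔ 2/5 = 4/5
¬(C ⇔ B) = ¬4/5 = 1/5
C ⇒ ¬(C ⇔ B) = 3/5 ⇒ 1/5 = 3/5
(¬(A ⇒ B) · ((A · A) · A)) ⇒ (C ⇒ ¬(C ⇔ B)) = 0 ⇒ 3/5 = 1
¬((¬(A ⇒ B) · ((A · A) · A)) ⇒ (C ⇒ ¬(C ⇔ B))) = ¬1 = 0
¬((¬C · ¬C) · (A · ¬B)) ⇒ ¬((¬(A ⇒ B) · ((A · A) · A)) ⇒ (C ⇒ ¬(C ⇔ B))) = 4/5 ⇒ 0 = 1/5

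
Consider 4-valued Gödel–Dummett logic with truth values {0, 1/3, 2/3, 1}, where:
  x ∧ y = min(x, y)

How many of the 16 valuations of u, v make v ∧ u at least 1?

1

u = 0, v = 0 ↦ 0  <
u = 0, v = 1/3 ↦ 0  <
u = 0, v = 2/3 ↦ 0  <
u = 0, v = 1 ↦ 0  <
u = 1/3, v = 0 ↦ 0  <
u = 1/3, v = 1/3 ↦ 1/3  <
u = 1/3, v = 2/3 ↦ 1/3  <
u = 1/3, v = 1 ↦ 1/3  <
u = 2/3, v = 0 ↦ 0  <
u = 2/3, v = 1/3 ↦ 1/3  <
u = 2/3, v = 2/3 ↦ 2/3  <
u = 2/3, v = 1 ↦ 2/3  <
u = 1, v = 0 ↦ 0  <
u = 1, v = 1/3 ↦ 1/3  <
u = 1, v = 2/3 ↦ 2/3  <
u = 1, v = 1 ↦ 1  ≥
So 1 of the 16 assignments meets the threshold.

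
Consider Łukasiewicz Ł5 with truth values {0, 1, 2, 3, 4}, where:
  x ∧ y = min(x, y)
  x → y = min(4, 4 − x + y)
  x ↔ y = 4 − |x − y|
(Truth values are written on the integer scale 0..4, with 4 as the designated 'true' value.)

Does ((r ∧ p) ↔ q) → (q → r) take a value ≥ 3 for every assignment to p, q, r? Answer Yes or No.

At p = 0, q = 0, r = 2, for instance:
r ∧ p = 2 ∧ 0 = 0
(r ∧ p) ↔ q = 0 ↔ 0 = 4
q → r = 0 → 2 = 4
((r ∧ p) ↔ q) → (q → r) = 4 → 4 = 4
and checking the remaining 124 assignments likewise gives ≥ 3 in every case.

Yes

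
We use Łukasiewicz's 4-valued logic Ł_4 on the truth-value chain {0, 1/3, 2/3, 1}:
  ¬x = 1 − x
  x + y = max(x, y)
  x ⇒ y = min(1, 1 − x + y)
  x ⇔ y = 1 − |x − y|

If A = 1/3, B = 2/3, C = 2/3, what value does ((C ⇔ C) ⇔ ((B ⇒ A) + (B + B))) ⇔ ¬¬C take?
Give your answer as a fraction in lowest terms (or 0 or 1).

C ⇔ C = 2/3 ⇔ 2/3 = 1
B ⇒ A = 2/3 ⇒ 1/3 = 2/3
B + B = 2/3 + 2/3 = 2/3
(B ⇒ A) + (B + B) = 2/3 + 2/3 = 2/3
(C ⇔ C) ⇔ ((B ⇒ A) + (B + B)) = 1 ⇔ 2/3 = 2/3
¬C = ¬2/3 = 1/3
¬¬C = ¬1/3 = 2/3
((C ⇔ C) ⇔ ((B ⇒ A) + (B + B))) ⇔ ¬¬C = 2/3 ⇔ 2/3 = 1

1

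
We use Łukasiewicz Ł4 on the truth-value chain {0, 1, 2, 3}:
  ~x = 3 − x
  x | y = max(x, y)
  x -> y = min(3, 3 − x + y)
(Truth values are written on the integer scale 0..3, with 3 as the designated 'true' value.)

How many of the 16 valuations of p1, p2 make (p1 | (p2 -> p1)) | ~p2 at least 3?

10

p1 = 0, p2 = 0 ↦ 3  ≥
p1 = 0, p2 = 1 ↦ 2  <
p1 = 0, p2 = 2 ↦ 1  <
p1 = 0, p2 = 3 ↦ 0  <
p1 = 1, p2 = 0 ↦ 3  ≥
p1 = 1, p2 = 1 ↦ 3  ≥
p1 = 1, p2 = 2 ↦ 2  <
p1 = 1, p2 = 3 ↦ 1  <
p1 = 2, p2 = 0 ↦ 3  ≥
p1 = 2, p2 = 1 ↦ 3  ≥
p1 = 2, p2 = 2 ↦ 3  ≥
p1 = 2, p2 = 3 ↦ 2  <
p1 = 3, p2 = 0 ↦ 3  ≥
p1 = 3, p2 = 1 ↦ 3  ≥
p1 = 3, p2 = 2 ↦ 3  ≥
p1 = 3, p2 = 3 ↦ 3  ≥
So 10 of the 16 assignments meet the threshold.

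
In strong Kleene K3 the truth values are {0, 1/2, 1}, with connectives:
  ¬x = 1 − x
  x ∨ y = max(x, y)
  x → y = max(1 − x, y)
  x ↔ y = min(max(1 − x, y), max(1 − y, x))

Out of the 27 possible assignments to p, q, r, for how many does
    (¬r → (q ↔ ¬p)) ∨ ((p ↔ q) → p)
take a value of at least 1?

value 1: 17 assignments (counts)
value 1/2: 9 assignments
value 0: 1 assignment
So 17 of the 27 assignments meet the threshold.

17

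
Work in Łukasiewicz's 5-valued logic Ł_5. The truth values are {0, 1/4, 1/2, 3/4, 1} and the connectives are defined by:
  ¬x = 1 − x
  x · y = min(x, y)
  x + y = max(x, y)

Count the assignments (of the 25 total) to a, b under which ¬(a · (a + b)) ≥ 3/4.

value 1: 5 assignments (counts)
value 3/4: 5 assignments (counts)
value 1/2: 5 assignments
value 1/4: 5 assignments
value 0: 5 assignments
So 10 of the 25 assignments meet the threshold.

10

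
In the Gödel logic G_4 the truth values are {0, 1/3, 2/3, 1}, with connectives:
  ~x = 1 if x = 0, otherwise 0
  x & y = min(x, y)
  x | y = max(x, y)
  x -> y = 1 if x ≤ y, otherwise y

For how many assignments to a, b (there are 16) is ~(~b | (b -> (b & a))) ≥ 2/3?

3

a = 0, b = 0 ↦ 0  <
a = 0, b = 1/3 ↦ 1  ≥
a = 0, b = 2/3 ↦ 1  ≥
a = 0, b = 1 ↦ 1  ≥
a = 1/3, b = 0 ↦ 0  <
a = 1/3, b = 1/3 ↦ 0  <
a = 1/3, b = 2/3 ↦ 0  <
a = 1/3, b = 1 ↦ 0  <
a = 2/3, b = 0 ↦ 0  <
a = 2/3, b = 1/3 ↦ 0  <
a = 2/3, b = 2/3 ↦ 0  <
a = 2/3, b = 1 ↦ 0  <
a = 1, b = 0 ↦ 0  <
a = 1, b = 1/3 ↦ 0  <
a = 1, b = 2/3 ↦ 0  <
a = 1, b = 1 ↦ 0  <
So 3 of the 16 assignments meet the threshold.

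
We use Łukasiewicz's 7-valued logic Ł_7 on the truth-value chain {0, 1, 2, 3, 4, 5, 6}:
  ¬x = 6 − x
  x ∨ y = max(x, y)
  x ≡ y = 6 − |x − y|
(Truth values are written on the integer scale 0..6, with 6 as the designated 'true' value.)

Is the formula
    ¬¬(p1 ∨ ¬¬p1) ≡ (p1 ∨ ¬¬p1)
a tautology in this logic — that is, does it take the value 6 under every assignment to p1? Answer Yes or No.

Yes

p1 = 0 ↦ 6
p1 = 1 ↦ 6
p1 = 2 ↦ 6
p1 = 3 ↦ 6
p1 = 4 ↦ 6
p1 = 5 ↦ 6
p1 = 6 ↦ 6
Every assignment gives a value ≥ 6.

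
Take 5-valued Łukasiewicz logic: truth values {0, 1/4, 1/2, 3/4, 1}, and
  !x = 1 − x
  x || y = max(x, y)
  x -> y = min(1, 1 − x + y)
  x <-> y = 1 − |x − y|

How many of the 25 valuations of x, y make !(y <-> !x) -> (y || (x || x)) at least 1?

21

value 1: 21 assignments (counts)
value 3/4: 1 assignment
value 1/2: 2 assignments
value 0: 1 assignment
So 21 of the 25 assignments meet the threshold.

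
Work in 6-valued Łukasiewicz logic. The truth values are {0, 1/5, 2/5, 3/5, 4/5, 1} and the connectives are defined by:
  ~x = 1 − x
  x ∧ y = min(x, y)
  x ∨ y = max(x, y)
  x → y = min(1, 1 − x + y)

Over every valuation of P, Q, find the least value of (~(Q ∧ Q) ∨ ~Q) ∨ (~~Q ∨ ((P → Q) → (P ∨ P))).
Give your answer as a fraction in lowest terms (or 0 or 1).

3/5

Take P = 0, Q = 2/5:
Q ∧ Q = 2/5 ∧ 2/5 = 2/5
~(Q ∧ Q) = ~2/5 = 3/5
~Q = ~2/5 = 3/5
~(Q ∧ Q) ∨ ~Q = 3/5 ∨ 3/5 = 3/5
~Q = ~2/5 = 3/5
~~Q = ~3/5 = 2/5
P → Q = 0 → 2/5 = 1
P ∨ P = 0 ∨ 0 = 0
(P → Q) → (P ∨ P) = 1 → 0 = 0
~~Q ∨ ((P → Q) → (P ∨ P)) = 2/5 ∨ 0 = 2/5
(~(Q ∧ Q) ∨ ~Q) ∨ (~~Q ∨ ((P → Q) → (P ∨ P))) = 3/5 ∨ 2/5 = 3/5
No assignment yields a value below 3/5, so this is the minimum.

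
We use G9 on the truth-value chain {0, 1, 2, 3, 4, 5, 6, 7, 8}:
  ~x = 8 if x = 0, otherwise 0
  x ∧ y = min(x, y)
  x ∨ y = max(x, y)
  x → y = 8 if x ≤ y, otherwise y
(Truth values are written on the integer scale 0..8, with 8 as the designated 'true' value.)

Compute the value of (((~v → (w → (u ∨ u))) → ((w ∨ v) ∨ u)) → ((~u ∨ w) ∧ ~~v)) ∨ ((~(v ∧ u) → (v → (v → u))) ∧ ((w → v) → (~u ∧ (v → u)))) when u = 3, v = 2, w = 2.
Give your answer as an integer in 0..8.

2

~v = ~2 = 0
u ∨ u = 3 ∨ 3 = 3
w → (u ∨ u) = 2 → 3 = 8
~v → (w → (u ∨ u)) = 0 → 8 = 8
w ∨ v = 2 ∨ 2 = 2
(w ∨ v) ∨ u = 2 ∨ 3 = 3
(~v → (w → (u ∨ u))) → ((w ∨ v) ∨ u) = 8 → 3 = 3
~u = ~3 = 0
~u ∨ w = 0 ∨ 2 = 2
~v = ~2 = 0
~~v = ~0 = 8
(~u ∨ w) ∧ ~~v = 2 ∧ 8 = 2
((~v → (w → (u ∨ u))) → ((w ∨ v) ∨ u)) → ((~u ∨ w) ∧ ~~v) = 3 → 2 = 2
v ∧ u = 2 ∧ 3 = 2
~(v ∧ u) = ~2 = 0
v → u = 2 → 3 = 8
v → (v → u) = 2 → 8 = 8
~(v ∧ u) → (v → (v → u)) = 0 → 8 = 8
w → v = 2 → 2 = 8
~u = ~3 = 0
v → u = 2 → 3 = 8
~u ∧ (v → u) = 0 ∧ 8 = 0
(w → v) → (~u ∧ (v → u)) = 8 → 0 = 0
(~(v ∧ u) → (v → (v → u))) ∧ ((w → v) → (~u ∧ (v → u))) = 8 ∧ 0 = 0
(((~v → (w → (u ∨ u))) → ((w ∨ v) ∨ u)) → ((~u ∨ w) ∧ ~~v)) ∨ ((~(v ∧ u) → (v → (v → u))) ∧ ((w → v) → (~u ∧ (v → u)))) = 2 ∨ 0 = 2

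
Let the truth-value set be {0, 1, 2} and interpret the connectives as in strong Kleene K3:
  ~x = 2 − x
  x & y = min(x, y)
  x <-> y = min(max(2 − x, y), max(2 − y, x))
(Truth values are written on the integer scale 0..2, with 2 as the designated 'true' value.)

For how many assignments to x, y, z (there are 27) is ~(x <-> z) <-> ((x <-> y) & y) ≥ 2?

value 2: 4 assignments (counts)
value 1: 19 assignments
value 0: 4 assignments
So 4 of the 27 assignments meet the threshold.

4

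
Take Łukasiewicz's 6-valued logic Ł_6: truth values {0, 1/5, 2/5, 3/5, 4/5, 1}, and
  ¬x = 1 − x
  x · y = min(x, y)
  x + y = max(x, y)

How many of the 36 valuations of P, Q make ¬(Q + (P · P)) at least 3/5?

9

value 1: 1 assignment (counts)
value 4/5: 3 assignments (counts)
value 3/5: 5 assignments (counts)
value 2/5: 7 assignments
value 1/5: 9 assignments
value 0: 11 assignments
So 9 of the 36 assignments meet the threshold.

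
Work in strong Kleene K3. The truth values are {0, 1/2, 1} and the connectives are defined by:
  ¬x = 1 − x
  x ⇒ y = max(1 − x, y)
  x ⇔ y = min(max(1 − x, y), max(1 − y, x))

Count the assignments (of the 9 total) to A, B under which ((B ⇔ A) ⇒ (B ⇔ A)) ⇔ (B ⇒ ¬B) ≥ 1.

2

A = 0, B = 0 ↦ 1  ≥
A = 0, B = 1/2 ↦ 1/2  <
A = 0, B = 1 ↦ 0  <
A = 1/2, B = 0 ↦ 1/2  <
A = 1/2, B = 1/2 ↦ 1/2  <
A = 1/2, B = 1 ↦ 1/2  <
A = 1, B = 0 ↦ 1  ≥
A = 1, B = 1/2 ↦ 1/2  <
A = 1, B = 1 ↦ 0  <
So 2 of the 9 assignments meet the threshold.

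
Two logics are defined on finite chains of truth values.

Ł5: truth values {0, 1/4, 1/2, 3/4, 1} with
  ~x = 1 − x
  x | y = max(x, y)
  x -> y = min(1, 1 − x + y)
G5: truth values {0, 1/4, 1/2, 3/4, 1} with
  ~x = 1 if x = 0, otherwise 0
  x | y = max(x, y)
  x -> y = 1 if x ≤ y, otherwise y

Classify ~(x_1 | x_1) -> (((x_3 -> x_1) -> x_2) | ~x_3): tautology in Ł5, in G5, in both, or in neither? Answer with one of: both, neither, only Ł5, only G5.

only G5

In Ł5: at x_1 = 0, x_2 = 0, x_3 = 1/4 the value is 3/4 — not a tautology.
In G5: every assignment gives 1 — tautology.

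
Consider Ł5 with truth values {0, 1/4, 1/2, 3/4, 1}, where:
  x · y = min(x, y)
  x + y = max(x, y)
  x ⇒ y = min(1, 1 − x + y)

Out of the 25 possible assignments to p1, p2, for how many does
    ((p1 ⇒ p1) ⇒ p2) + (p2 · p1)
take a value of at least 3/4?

10

value 1: 5 assignments (counts)
value 3/4: 5 assignments (counts)
value 1/2: 5 assignments
value 1/4: 5 assignments
value 0: 5 assignments
So 10 of the 25 assignments meet the threshold.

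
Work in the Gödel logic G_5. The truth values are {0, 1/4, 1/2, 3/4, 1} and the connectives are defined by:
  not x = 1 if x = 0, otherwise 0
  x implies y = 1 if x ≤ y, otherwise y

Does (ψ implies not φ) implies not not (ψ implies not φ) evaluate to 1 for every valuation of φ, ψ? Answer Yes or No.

Yes

At φ = 3/4, ψ = 1/2, for instance:
not φ = not 3/4 = 0
ψ implies not φ = 1/2 implies 0 = 0
not (ψ implies not φ) = not 0 = 1
not not (ψ implies not φ) = not 1 = 0
(ψ implies not φ) implies not not (ψ implies not φ) = 0 implies 0 = 1
and checking the remaining 24 assignments likewise gives ≥ 1 in every case.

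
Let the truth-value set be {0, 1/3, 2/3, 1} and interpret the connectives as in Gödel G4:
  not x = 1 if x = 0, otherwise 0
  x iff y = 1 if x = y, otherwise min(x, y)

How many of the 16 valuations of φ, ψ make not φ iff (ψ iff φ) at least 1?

4

φ = 0, ψ = 0 ↦ 1  ≥
φ = 0, ψ = 1/3 ↦ 0  <
φ = 0, ψ = 2/3 ↦ 0  <
φ = 0, ψ = 1 ↦ 0  <
φ = 1/3, ψ = 0 ↦ 1  ≥
φ = 1/3, ψ = 1/3 ↦ 0  <
φ = 1/3, ψ = 2/3 ↦ 0  <
φ = 1/3, ψ = 1 ↦ 0  <
φ = 2/3, ψ = 0 ↦ 1  ≥
φ = 2/3, ψ = 1/3 ↦ 0  <
φ = 2/3, ψ = 2/3 ↦ 0  <
φ = 2/3, ψ = 1 ↦ 0  <
φ = 1, ψ = 0 ↦ 1  ≥
φ = 1, ψ = 1/3 ↦ 0  <
φ = 1, ψ = 2/3 ↦ 0  <
φ = 1, ψ = 1 ↦ 0  <
So 4 of the 16 assignments meet the threshold.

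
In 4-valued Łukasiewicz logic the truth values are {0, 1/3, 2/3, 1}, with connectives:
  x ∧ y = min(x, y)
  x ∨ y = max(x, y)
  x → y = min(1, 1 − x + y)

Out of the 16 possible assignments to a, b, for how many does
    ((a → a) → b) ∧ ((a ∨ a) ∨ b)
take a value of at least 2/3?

a = 0, b = 0 ↦ 0  <
a = 0, b = 1/3 ↦ 1/3  <
a = 0, b = 2/3 ↦ 2/3  ≥
a = 0, b = 1 ↦ 1  ≥
a = 1/3, b = 0 ↦ 0  <
a = 1/3, b = 1/3 ↦ 1/3  <
a = 1/3, b = 2/3 ↦ 2/3  ≥
a = 1/3, b = 1 ↦ 1  ≥
a = 2/3, b = 0 ↦ 0  <
a = 2/3, b = 1/3 ↦ 1/3  <
a = 2/3, b = 2/3 ↦ 2/3  ≥
a = 2/3, b = 1 ↦ 1  ≥
a = 1, b = 0 ↦ 0  <
a = 1, b = 1/3 ↦ 1/3  <
a = 1, b = 2/3 ↦ 2/3  ≥
a = 1, b = 1 ↦ 1  ≥
So 8 of the 16 assignments meet the threshold.

8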